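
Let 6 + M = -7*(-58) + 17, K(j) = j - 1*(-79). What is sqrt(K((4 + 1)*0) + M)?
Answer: 4*sqrt(31) ≈ 22.271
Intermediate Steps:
K(j) = 79 + j (K(j) = j + 79 = 79 + j)
M = 417 (M = -6 + (-7*(-58) + 17) = -6 + (406 + 17) = -6 + 423 = 417)
sqrt(K((4 + 1)*0) + M) = sqrt((79 + (4 + 1)*0) + 417) = sqrt((79 + 5*0) + 417) = sqrt((79 + 0) + 417) = sqrt(79 + 417) = sqrt(496) = 4*sqrt(31)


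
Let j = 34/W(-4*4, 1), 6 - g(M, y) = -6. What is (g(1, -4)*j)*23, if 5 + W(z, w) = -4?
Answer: -3128/3 ≈ -1042.7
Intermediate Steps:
W(z, w) = -9 (W(z, w) = -5 - 4 = -9)
g(M, y) = 12 (g(M, y) = 6 - 1*(-6) = 6 + 6 = 12)
j = -34/9 (j = 34/(-9) = 34*(-⅑) = -34/9 ≈ -3.7778)
(g(1, -4)*j)*23 = (12*(-34/9))*23 = -136/3*23 = -3128/3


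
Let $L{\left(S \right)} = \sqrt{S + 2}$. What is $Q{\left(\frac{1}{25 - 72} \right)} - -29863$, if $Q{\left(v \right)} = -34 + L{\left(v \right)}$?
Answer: $29829 + \frac{\sqrt{4371}}{47} \approx 29830.0$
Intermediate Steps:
$L{\left(S \right)} = \sqrt{2 + S}$
$Q{\left(v \right)} = -34 + \sqrt{2 + v}$
$Q{\left(\frac{1}{25 - 72} \right)} - -29863 = \left(-34 + \sqrt{2 + \frac{1}{25 - 72}}\right) - -29863 = \left(-34 + \sqrt{2 + \frac{1}{-47}}\right) + 29863 = \left(-34 + \sqrt{2 - \frac{1}{47}}\right) + 29863 = \left(-34 + \sqrt{\frac{93}{47}}\right) + 29863 = \left(-34 + \frac{\sqrt{4371}}{47}\right) + 29863 = 29829 + \frac{\sqrt{4371}}{47}$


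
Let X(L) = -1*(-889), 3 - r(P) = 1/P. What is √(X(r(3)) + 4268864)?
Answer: 27*√5857 ≈ 2066.3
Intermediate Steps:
r(P) = 3 - 1/P
X(L) = 889
√(X(r(3)) + 4268864) = √(889 + 4268864) = √4269753 = 27*√5857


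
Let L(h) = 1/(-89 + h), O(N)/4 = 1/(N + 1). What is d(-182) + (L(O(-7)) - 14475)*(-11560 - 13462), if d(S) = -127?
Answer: 97430078953/269 ≈ 3.6219e+8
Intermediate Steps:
O(N) = 4/(1 + N) (O(N) = 4/(N + 1) = 4/(1 + N))
d(-182) + (L(O(-7)) - 14475)*(-11560 - 13462) = -127 + (1/(-89 + 4/(1 - 7)) - 14475)*(-11560 - 13462) = -127 + (1/(-89 + 4/(-6)) - 14475)*(-25022) = -127 + (1/(-89 + 4*(-1/6)) - 14475)*(-25022) = -127 + (1/(-89 - 2/3) - 14475)*(-25022) = -127 + (1/(-269/3) - 14475)*(-25022) = -127 + (-3/269 - 14475)*(-25022) = -127 - 3893778/269*(-25022) = -127 + 97430113116/269 = 97430078953/269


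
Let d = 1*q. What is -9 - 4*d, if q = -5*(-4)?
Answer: -89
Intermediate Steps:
q = 20
d = 20 (d = 1*20 = 20)
-9 - 4*d = -9 - 4*20 = -9 - 80 = -89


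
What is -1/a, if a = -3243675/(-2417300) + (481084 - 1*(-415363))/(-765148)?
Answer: -9247961302/1574550529 ≈ -5.8734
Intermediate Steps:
a = 1574550529/9247961302 (a = -3243675*(-1/2417300) + (481084 + 415363)*(-1/765148) = 129747/96692 + 896447*(-1/765148) = 129747/96692 - 896447/765148 = 1574550529/9247961302 ≈ 0.17026)
-1/a = -1/1574550529/9247961302 = -1*9247961302/1574550529 = -9247961302/1574550529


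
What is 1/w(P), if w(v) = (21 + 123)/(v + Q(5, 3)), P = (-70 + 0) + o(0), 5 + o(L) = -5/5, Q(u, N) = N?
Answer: -73/144 ≈ -0.50694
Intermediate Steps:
o(L) = -6 (o(L) = -5 - 5/5 = -5 - 5*1/5 = -5 - 1 = -6)
P = -76 (P = (-70 + 0) - 6 = -70 - 6 = -76)
w(v) = 144/(3 + v) (w(v) = (21 + 123)/(v + 3) = 144/(3 + v))
1/w(P) = 1/(144/(3 - 76)) = 1/(144/(-73)) = 1/(144*(-1/73)) = 1/(-144/73) = -73/144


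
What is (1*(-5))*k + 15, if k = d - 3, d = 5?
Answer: 5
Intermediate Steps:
k = 2 (k = 5 - 3 = 2)
(1*(-5))*k + 15 = (1*(-5))*2 + 15 = -5*2 + 15 = -10 + 15 = 5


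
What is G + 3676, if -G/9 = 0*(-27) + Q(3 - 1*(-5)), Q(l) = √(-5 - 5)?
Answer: 3676 - 9*I*√10 ≈ 3676.0 - 28.461*I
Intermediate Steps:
Q(l) = I*√10 (Q(l) = √(-10) = I*√10)
G = -9*I*√10 (G = -9*(0*(-27) + I*√10) = -9*(0 + I*√10) = -9*I*√10 ≈ -28.461*I)
G + 3676 = -9*I*√10 + 3676 = 3676 - 9*I*√10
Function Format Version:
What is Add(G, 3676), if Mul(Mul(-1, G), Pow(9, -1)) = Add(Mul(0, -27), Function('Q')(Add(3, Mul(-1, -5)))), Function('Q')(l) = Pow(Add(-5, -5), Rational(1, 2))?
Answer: Add(3676, Mul(-9, I, Pow(10, Rational(1, 2)))) ≈ Add(3676.0, Mul(-28.461, I))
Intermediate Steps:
Function('Q')(l) = Mul(I, Pow(10, Rational(1, 2))) (Function('Q')(l) = Pow(-10, Rational(1, 2)) = Mul(I, Pow(10, Rational(1, 2))))
G = Mul(-9, I, Pow(10, Rational(1, 2))) (G = Mul(-9, Add(Mul(0, -27), Mul(I, Pow(10, Rational(1, 2))))) = Mul(-9, Add(0, Mul(I, Pow(10, Rational(1, 2))))) = Mul(-9, Mul(I, Pow(10, Rational(1, 2)))) = Mul(-9, I, Pow(10, Rational(1, 2))) ≈ Mul(-28.461, I))
Add(G, 3676) = Add(Mul(-9, I, Pow(10, Rational(1, 2))), 3676) = Add(3676, Mul(-9, I, Pow(10, Rational(1, 2))))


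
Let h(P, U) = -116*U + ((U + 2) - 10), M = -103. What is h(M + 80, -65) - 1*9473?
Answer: -2006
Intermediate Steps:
h(P, U) = -8 - 115*U (h(P, U) = -116*U + ((2 + U) - 10) = -116*U + (-8 + U) = -8 - 115*U)
h(M + 80, -65) - 1*9473 = (-8 - 115*(-65)) - 1*9473 = (-8 + 7475) - 9473 = 7467 - 9473 = -2006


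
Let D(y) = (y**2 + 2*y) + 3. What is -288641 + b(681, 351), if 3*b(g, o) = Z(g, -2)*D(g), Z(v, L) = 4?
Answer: 331527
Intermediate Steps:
D(y) = 3 + y**2 + 2*y
b(g, o) = 4 + 4*g**2/3 + 8*g/3 (b(g, o) = (4*(3 + g**2 + 2*g))/3 = (12 + 4*g**2 + 8*g)/3 = 4 + 4*g**2/3 + 8*g/3)
-288641 + b(681, 351) = -288641 + (4 + (4/3)*681**2 + (8/3)*681) = -288641 + (4 + (4/3)*463761 + 1816) = -288641 + (4 + 618348 + 1816) = -288641 + 620168 = 331527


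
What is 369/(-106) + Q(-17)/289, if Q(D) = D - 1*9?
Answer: -109397/30634 ≈ -3.5711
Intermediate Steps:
Q(D) = -9 + D (Q(D) = D - 9 = -9 + D)
369/(-106) + Q(-17)/289 = 369/(-106) + (-9 - 17)/289 = 369*(-1/106) - 26*1/289 = -369/106 - 26/289 = -109397/30634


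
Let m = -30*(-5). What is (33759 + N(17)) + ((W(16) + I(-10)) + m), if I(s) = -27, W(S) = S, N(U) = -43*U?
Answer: 33167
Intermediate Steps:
m = 150
(33759 + N(17)) + ((W(16) + I(-10)) + m) = (33759 - 43*17) + ((16 - 27) + 150) = (33759 - 731) + (-11 + 150) = 33028 + 139 = 33167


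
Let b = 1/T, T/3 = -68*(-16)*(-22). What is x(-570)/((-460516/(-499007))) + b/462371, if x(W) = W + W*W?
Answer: 191910681089993494913/546072254023296 ≈ 3.5144e+5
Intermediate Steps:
x(W) = W + W**2
T = -71808 (T = 3*(-68*(-16)*(-22)) = 3*(1088*(-22)) = 3*(-23936) = -71808)
b = -1/71808 (b = 1/(-71808) = -1/71808 ≈ -1.3926e-5)
x(-570)/((-460516/(-499007))) + b/462371 = (-570*(1 - 570))/((-460516/(-499007))) - 1/71808/462371 = (-570*(-569))/((-460516*(-1/499007))) - 1/71808*1/462371 = 324330/(460516/499007) - 1/33201936768 = 324330*(499007/460516) - 1/33201936768 = 80921470155/230258 - 1/33201936768 = 191910681089993494913/546072254023296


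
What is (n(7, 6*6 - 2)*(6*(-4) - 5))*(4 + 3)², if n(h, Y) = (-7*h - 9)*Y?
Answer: 2802212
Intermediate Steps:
n(h, Y) = Y*(-9 - 7*h) (n(h, Y) = (-9 - 7*h)*Y = Y*(-9 - 7*h))
(n(7, 6*6 - 2)*(6*(-4) - 5))*(4 + 3)² = ((-(6*6 - 2)*(9 + 7*7))*(6*(-4) - 5))*(4 + 3)² = ((-(36 - 2)*(9 + 49))*(-24 - 5))*7² = (-1*34*58*(-29))*49 = -1972*(-29)*49 = 57188*49 = 2802212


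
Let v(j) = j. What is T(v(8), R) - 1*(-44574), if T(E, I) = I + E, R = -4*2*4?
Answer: 44550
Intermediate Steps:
R = -32 (R = -8*4 = -32)
T(E, I) = E + I
T(v(8), R) - 1*(-44574) = (8 - 32) - 1*(-44574) = -24 + 44574 = 44550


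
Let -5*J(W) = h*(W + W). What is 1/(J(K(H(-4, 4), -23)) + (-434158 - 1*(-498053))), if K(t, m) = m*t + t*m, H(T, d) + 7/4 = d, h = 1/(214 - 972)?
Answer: 3790/242161843 ≈ 1.5651e-5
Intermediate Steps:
h = -1/758 (h = 1/(-758) = -1/758 ≈ -0.0013193)
H(T, d) = -7/4 + d
K(t, m) = 2*m*t (K(t, m) = m*t + m*t = 2*m*t)
J(W) = W/1895 (J(W) = -(-1)*(W + W)/3790 = -(-1)*2*W/3790 = -(-1)*W/1895 = W/1895)
1/(J(K(H(-4, 4), -23)) + (-434158 - 1*(-498053))) = 1/((2*(-23)*(-7/4 + 4))/1895 + (-434158 - 1*(-498053))) = 1/((2*(-23)*(9/4))/1895 + (-434158 + 498053)) = 1/((1/1895)*(-207/2) + 63895) = 1/(-207/3790 + 63895) = 1/(242161843/3790) = 3790/242161843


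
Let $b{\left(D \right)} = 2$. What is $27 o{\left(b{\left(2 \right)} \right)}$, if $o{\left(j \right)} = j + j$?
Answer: $108$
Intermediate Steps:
$o{\left(j \right)} = 2 j$
$27 o{\left(b{\left(2 \right)} \right)} = 27 \cdot 2 \cdot 2 = 27 \cdot 4 = 108$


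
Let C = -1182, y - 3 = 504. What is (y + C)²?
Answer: 455625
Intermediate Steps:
y = 507 (y = 3 + 504 = 507)
(y + C)² = (507 - 1182)² = (-675)² = 455625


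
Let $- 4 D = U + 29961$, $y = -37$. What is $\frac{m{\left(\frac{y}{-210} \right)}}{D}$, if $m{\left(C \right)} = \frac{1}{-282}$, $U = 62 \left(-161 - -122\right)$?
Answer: $\frac{2}{3883563} \approx 5.1499 \cdot 10^{-7}$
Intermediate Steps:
$U = -2418$ ($U = 62 \left(-161 + 122\right) = 62 \left(-39\right) = -2418$)
$m{\left(C \right)} = - \frac{1}{282}$
$D = - \frac{27543}{4}$ ($D = - \frac{-2418 + 29961}{4} = \left(- \frac{1}{4}\right) 27543 = - \frac{27543}{4} \approx -6885.8$)
$\frac{m{\left(\frac{y}{-210} \right)}}{D} = - \frac{1}{282 \left(- \frac{27543}{4}\right)} = \left(- \frac{1}{282}\right) \left(- \frac{4}{27543}\right) = \frac{2}{3883563}$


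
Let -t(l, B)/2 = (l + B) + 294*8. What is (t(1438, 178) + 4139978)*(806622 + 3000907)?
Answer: 15732869744218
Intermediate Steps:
t(l, B) = -4704 - 2*B - 2*l (t(l, B) = -2*((l + B) + 294*8) = -2*((B + l) + 2352) = -2*(2352 + B + l) = -4704 - 2*B - 2*l)
(t(1438, 178) + 4139978)*(806622 + 3000907) = ((-4704 - 2*178 - 2*1438) + 4139978)*(806622 + 3000907) = ((-4704 - 356 - 2876) + 4139978)*3807529 = (-7936 + 4139978)*3807529 = 4132042*3807529 = 15732869744218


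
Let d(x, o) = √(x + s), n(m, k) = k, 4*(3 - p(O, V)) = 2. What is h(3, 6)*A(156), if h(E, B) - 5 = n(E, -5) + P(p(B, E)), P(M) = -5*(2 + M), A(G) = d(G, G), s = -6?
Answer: -225*√6/2 ≈ -275.57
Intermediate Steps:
p(O, V) = 5/2 (p(O, V) = 3 - ¼*2 = 3 - ½ = 5/2)
d(x, o) = √(-6 + x) (d(x, o) = √(x - 6) = √(-6 + x))
A(G) = √(-6 + G)
P(M) = -10 - 5*M
h(E, B) = -45/2 (h(E, B) = 5 + (-5 + (-10 - 5*5/2)) = 5 + (-5 + (-10 - 25/2)) = 5 + (-5 - 45/2) = 5 - 55/2 = -45/2)
h(3, 6)*A(156) = -45*√(-6 + 156)/2 = -225*√6/2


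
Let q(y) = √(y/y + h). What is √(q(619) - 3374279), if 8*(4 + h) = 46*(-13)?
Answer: √(-13497116 + 2*I*√311)/2 ≈ 0.0024001 + 1836.9*I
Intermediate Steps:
h = -315/4 (h = -4 + (46*(-13))/8 = -4 + (⅛)*(-598) = -4 - 299/4 = -315/4 ≈ -78.750)
q(y) = I*√311/2 (q(y) = √(y/y - 315/4) = √(1 - 315/4) = √(-311/4) = I*√311/2)
√(q(619) - 3374279) = √(I*√311/2 - 3374279) = √(-3374279 + I*√311/2)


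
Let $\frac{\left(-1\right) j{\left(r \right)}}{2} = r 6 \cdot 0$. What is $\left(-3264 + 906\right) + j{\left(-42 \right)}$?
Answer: $-2358$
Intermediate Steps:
$j{\left(r \right)} = 0$ ($j{\left(r \right)} = - 2 r 6 \cdot 0 = - 2 \cdot 6 r 0 = \left(-2\right) 0 = 0$)
$\left(-3264 + 906\right) + j{\left(-42 \right)} = \left(-3264 + 906\right) + 0 = -2358 + 0 = -2358$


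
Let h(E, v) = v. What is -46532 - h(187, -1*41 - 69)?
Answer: -46422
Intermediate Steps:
-46532 - h(187, -1*41 - 69) = -46532 - (-1*41 - 69) = -46532 - (-41 - 69) = -46532 - 1*(-110) = -46532 + 110 = -46422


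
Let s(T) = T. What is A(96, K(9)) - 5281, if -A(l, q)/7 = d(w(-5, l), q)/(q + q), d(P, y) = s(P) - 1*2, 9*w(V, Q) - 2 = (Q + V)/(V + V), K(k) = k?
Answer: -8553463/1620 ≈ -5279.9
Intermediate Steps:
w(V, Q) = 2/9 + (Q + V)/(18*V) (w(V, Q) = 2/9 + ((Q + V)/(V + V))/9 = 2/9 + ((Q + V)/((2*V)))/9 = 2/9 + ((Q + V)*(1/(2*V)))/9 = 2/9 + ((Q + V)/(2*V))/9 = 2/9 + (Q + V)/(18*V))
d(P, y) = -2 + P (d(P, y) = P - 1*2 = P - 2 = -2 + P)
A(l, q) = -7*(-31/18 - l/90)/(2*q) (A(l, q) = -7*(-2 + (1/18)*(l + 5*(-5))/(-5))/(q + q) = -7*(-2 + (1/18)*(-⅕)*(l - 25))/(2*q) = -7*(-2 + (1/18)*(-⅕)*(-25 + l))*1/(2*q) = -7*(-2 + (5/18 - l/90))*1/(2*q) = -7*(-31/18 - l/90)*1/(2*q) = -7*(-31/18 - l/90)/(2*q))
A(96, K(9)) - 5281 = (7/180)*(155 + 96)/9 - 5281 = (7/180)*(⅑)*251 - 5281 = 1757/1620 - 5281 = -8553463/1620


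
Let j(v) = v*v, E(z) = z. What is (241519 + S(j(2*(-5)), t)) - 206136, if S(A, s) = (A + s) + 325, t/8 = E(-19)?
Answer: 35656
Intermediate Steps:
j(v) = v**2
t = -152 (t = 8*(-19) = -152)
S(A, s) = 325 + A + s
(241519 + S(j(2*(-5)), t)) - 206136 = (241519 + (325 + (2*(-5))**2 - 152)) - 206136 = (241519 + (325 + (-10)**2 - 152)) - 206136 = (241519 + (325 + 100 - 152)) - 206136 = (241519 + 273) - 206136 = 241792 - 206136 = 35656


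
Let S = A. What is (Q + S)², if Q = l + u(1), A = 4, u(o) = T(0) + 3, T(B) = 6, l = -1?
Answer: 144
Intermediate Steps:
u(o) = 9 (u(o) = 6 + 3 = 9)
S = 4
Q = 8 (Q = -1 + 9 = 8)
(Q + S)² = (8 + 4)² = 12² = 144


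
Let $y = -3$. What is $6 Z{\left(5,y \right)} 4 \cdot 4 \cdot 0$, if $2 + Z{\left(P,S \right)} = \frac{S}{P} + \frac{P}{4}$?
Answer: $0$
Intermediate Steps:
$Z{\left(P,S \right)} = -2 + \frac{P}{4} + \frac{S}{P}$ ($Z{\left(P,S \right)} = -2 + \left(\frac{S}{P} + \frac{P}{4}\right) = -2 + \left(\frac{P}{4} + \frac{S}{P}\right) = -2 + \frac{P}{4} + \frac{S}{P}$)
$6 Z{\left(5,y \right)} 4 \cdot 4 \cdot 0 = 6 \left(-2 + \frac{1}{4} \cdot 5 - \frac{3}{5}\right) 4 \cdot 4 \cdot 0 = 6 \left(-2 + \frac{5}{4} - \frac{3}{5}\right) 16 \cdot 0 = 6 \left(-2 + \frac{5}{4} - \frac{3}{5}\right) 0 = 6 \left(- \frac{27}{20}\right) 0 = \left(- \frac{81}{10}\right) 0 = 0$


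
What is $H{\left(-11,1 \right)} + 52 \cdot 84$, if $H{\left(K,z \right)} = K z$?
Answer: $4357$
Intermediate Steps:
$H{\left(-11,1 \right)} + 52 \cdot 84 = \left(-11\right) 1 + 52 \cdot 84 = -11 + 4368 = 4357$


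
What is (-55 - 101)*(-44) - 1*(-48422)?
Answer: 55286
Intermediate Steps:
(-55 - 101)*(-44) - 1*(-48422) = -156*(-44) + 48422 = 6864 + 48422 = 55286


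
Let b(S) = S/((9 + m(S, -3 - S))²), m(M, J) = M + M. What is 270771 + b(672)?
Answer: 165225276737/610203 ≈ 2.7077e+5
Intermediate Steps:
m(M, J) = 2*M
b(S) = S/(9 + 2*S)² (b(S) = S/((9 + 2*S)²) = S/(9 + 2*S)²)
270771 + b(672) = 270771 + 672/(9 + 2*672)² = 270771 + 672/(9 + 1344)² = 270771 + 672/1353² = 270771 + 672*(1/1830609) = 270771 + 224/610203 = 165225276737/610203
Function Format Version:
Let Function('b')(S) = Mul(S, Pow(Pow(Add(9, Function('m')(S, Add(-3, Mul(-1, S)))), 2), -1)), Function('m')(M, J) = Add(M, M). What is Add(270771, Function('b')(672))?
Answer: Rational(165225276737, 610203) ≈ 2.7077e+5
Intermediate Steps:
Function('m')(M, J) = Mul(2, M)
Function('b')(S) = Mul(S, Pow(Add(9, Mul(2, S)), -2)) (Function('b')(S) = Mul(S, Pow(Pow(Add(9, Mul(2, S)), 2), -1)) = Mul(S, Pow(Add(9, Mul(2, S)), -2)))
Add(270771, Function('b')(672)) = Add(270771, Mul(672, Pow(Add(9, Mul(2, 672)), -2))) = Add(270771, Mul(672, Pow(Add(9, 1344), -2))) = Add(270771, Mul(672, Pow(1353, -2))) = Add(270771, Mul(672, Rational(1, 1830609))) = Add(270771, Rational(224, 610203)) = Rational(165225276737, 610203)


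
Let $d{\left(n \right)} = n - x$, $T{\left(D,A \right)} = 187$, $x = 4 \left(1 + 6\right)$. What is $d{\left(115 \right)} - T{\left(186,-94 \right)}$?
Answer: $-100$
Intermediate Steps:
$x = 28$ ($x = 4 \cdot 7 = 28$)
$d{\left(n \right)} = -28 + n$ ($d{\left(n \right)} = n - 28 = -28 + n$)
$d{\left(115 \right)} - T{\left(186,-94 \right)} = \left(-28 + 115\right) - 187 = 87 - 187 = -100$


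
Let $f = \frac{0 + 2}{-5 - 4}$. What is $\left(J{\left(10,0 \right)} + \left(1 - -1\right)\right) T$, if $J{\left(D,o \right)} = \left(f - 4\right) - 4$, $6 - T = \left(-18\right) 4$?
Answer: $- \frac{1456}{3} \approx -485.33$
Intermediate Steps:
$T = 78$ ($T = 6 - \left(-18\right) 4 = 6 - -72 = 6 + 72 = 78$)
$f = - \frac{2}{9}$ ($f = \frac{2}{-9} = 2 \left(- \frac{1}{9}\right) = - \frac{2}{9} \approx -0.22222$)
$J{\left(D,o \right)} = - \frac{74}{9}$ ($J{\left(D,o \right)} = \left(- \frac{2}{9} - 4\right) - 4 = - \frac{38}{9} - 4 = - \frac{74}{9}$)
$\left(J{\left(10,0 \right)} + \left(1 - -1\right)\right) T = \left(- \frac{74}{9} + \left(1 - -1\right)\right) 78 = \left(- \frac{74}{9} + \left(1 + 1\right)\right) 78 = \left(- \frac{74}{9} + 2\right) 78 = \left(- \frac{56}{9}\right) 78 = - \frac{1456}{3}$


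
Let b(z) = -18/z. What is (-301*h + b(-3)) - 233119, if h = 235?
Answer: -303848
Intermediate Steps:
(-301*h + b(-3)) - 233119 = (-301*235 - 18/(-3)) - 233119 = (-70735 - 18*(-⅓)) - 233119 = (-70735 + 6) - 233119 = -70729 - 233119 = -303848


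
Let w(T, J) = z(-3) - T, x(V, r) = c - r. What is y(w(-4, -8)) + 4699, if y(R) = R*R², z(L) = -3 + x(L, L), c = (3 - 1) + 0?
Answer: 4915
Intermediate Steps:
c = 2 (c = 2 + 0 = 2)
x(V, r) = 2 - r
z(L) = -1 - L (z(L) = -3 + (2 - L) = -1 - L)
w(T, J) = 2 - T (w(T, J) = (-1 - 1*(-3)) - T = (-1 + 3) - T = 2 - T)
y(R) = R³
y(w(-4, -8)) + 4699 = (2 - 1*(-4))³ + 4699 = (2 + 4)³ + 4699 = 6³ + 4699 = 216 + 4699 = 4915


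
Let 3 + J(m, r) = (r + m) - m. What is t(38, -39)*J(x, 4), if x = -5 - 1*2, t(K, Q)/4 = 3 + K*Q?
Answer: -5916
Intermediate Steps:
t(K, Q) = 12 + 4*K*Q (t(K, Q) = 4*(3 + K*Q) = 12 + 4*K*Q)
x = -7 (x = -5 - 2 = -7)
J(m, r) = -3 + r (J(m, r) = -3 + ((r + m) - m) = -3 + ((m + r) - m) = -3 + r)
t(38, -39)*J(x, 4) = (12 + 4*38*(-39))*(-3 + 4) = (12 - 5928)*1 = -5916*1 = -5916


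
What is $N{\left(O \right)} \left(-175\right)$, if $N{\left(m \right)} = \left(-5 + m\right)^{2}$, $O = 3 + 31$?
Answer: $-147175$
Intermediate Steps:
$O = 34$
$N{\left(O \right)} \left(-175\right) = \left(-5 + 34\right)^{2} \left(-175\right) = 29^{2} \left(-175\right) = 841 \left(-175\right) = -147175$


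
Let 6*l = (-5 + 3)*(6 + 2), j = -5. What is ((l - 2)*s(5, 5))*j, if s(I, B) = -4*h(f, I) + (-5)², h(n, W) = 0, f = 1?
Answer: 1750/3 ≈ 583.33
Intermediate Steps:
l = -8/3 (l = ((-5 + 3)*(6 + 2))/6 = (-2*8)/6 = (⅙)*(-16) = -8/3 ≈ -2.6667)
s(I, B) = 25 (s(I, B) = -4*0 + (-5)² = 0 + 25 = 25)
((l - 2)*s(5, 5))*j = ((-8/3 - 2)*25)*(-5) = -14/3*25*(-5) = -350/3*(-5) = 1750/3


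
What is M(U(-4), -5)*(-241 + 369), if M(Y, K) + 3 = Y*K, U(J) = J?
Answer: 2176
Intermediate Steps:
M(Y, K) = -3 + K*Y (M(Y, K) = -3 + Y*K = -3 + K*Y)
M(U(-4), -5)*(-241 + 369) = (-3 - 5*(-4))*(-241 + 369) = (-3 + 20)*128 = 17*128 = 2176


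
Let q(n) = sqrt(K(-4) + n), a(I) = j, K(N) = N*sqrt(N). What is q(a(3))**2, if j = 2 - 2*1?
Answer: -8*I ≈ -8.0*I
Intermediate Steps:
K(N) = N**(3/2)
j = 0 (j = 2 - 2 = 0)
a(I) = 0
q(n) = sqrt(n - 8*I) (q(n) = sqrt((-4)**(3/2) + n) = sqrt(-8*I + n) = sqrt(n - 8*I))
q(a(3))**2 = (sqrt(0 - 8*I))**2 = (sqrt(-8*I))**2 = (2*(1 - I))**2 = 4*(1 - I)**2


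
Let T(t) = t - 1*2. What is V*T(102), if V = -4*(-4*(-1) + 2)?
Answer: -2400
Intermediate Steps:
T(t) = -2 + t (T(t) = t - 2 = -2 + t)
V = -24 (V = -4*(4 + 2) = -4*6 = -24)
V*T(102) = -24*(-2 + 102) = -24*100 = -2400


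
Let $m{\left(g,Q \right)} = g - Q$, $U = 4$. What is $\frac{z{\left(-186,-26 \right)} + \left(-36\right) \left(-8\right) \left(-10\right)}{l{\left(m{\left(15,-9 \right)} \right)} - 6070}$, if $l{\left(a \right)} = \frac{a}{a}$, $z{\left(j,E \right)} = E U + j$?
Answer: $\frac{3170}{6069} \approx 0.52233$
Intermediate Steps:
$z{\left(j,E \right)} = j + 4 E$ ($z{\left(j,E \right)} = E 4 + j = 4 E + j = j + 4 E$)
$l{\left(a \right)} = 1$
$\frac{z{\left(-186,-26 \right)} + \left(-36\right) \left(-8\right) \left(-10\right)}{l{\left(m{\left(15,-9 \right)} \right)} - 6070} = \frac{\left(-186 + 4 \left(-26\right)\right) + \left(-36\right) \left(-8\right) \left(-10\right)}{1 - 6070} = \frac{\left(-186 - 104\right) + 288 \left(-10\right)}{-6069} = \left(-290 - 2880\right) \left(- \frac{1}{6069}\right) = \left(-3170\right) \left(- \frac{1}{6069}\right) = \frac{3170}{6069}$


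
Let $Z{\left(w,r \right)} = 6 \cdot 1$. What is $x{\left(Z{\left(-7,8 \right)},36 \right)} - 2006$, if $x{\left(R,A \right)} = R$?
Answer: $-2000$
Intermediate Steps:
$Z{\left(w,r \right)} = 6$
$x{\left(Z{\left(-7,8 \right)},36 \right)} - 2006 = 6 - 2006 = -2000$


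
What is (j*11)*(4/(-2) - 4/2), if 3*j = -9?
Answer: 132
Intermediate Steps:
j = -3 (j = (⅓)*(-9) = -3)
(j*11)*(4/(-2) - 4/2) = (-3*11)*(4/(-2) - 4/2) = -33*(4*(-½) - 4*½) = -33*(-2 - 2) = -33*(-4) = 132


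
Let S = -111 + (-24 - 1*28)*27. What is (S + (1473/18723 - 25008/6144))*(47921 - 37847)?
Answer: -6112114572021/399424 ≈ -1.5302e+7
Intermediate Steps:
S = -1515 (S = -111 + (-24 - 28)*27 = -111 - 52*27 = -111 - 1404 = -1515)
(S + (1473/18723 - 25008/6144))*(47921 - 37847) = (-1515 + (1473/18723 - 25008/6144))*(47921 - 37847) = (-1515 + (1473*(1/18723) - 25008*1/6144))*10074 = (-1515 + (491/6241 - 521/128))*10074 = (-1515 - 3188713/798848)*10074 = -1213443433/798848*10074 = -6112114572021/399424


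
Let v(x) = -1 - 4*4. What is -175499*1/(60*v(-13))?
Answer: 175499/1020 ≈ 172.06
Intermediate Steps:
v(x) = -17 (v(x) = -1 - 16 = -17)
-175499*1/(60*v(-13)) = -175499/((-17*60)) = -175499/(-1020) = -175499*(-1/1020) = 175499/1020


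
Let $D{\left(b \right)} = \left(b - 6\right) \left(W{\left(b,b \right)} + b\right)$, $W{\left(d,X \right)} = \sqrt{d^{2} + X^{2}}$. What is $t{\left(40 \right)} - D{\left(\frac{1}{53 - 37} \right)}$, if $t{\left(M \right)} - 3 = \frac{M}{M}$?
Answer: $\frac{1119}{256} + \frac{95 \sqrt{2}}{256} \approx 4.8959$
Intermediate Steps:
$t{\left(M \right)} = 4$ ($t{\left(M \right)} = 3 + \frac{M}{M} = 3 + 1 = 4$)
$W{\left(d,X \right)} = \sqrt{X^{2} + d^{2}}$
$D{\left(b \right)} = \left(-6 + b\right) \left(b + \sqrt{2} \sqrt{b^{2}}\right)$ ($D{\left(b \right)} = \left(b - 6\right) \left(\sqrt{b^{2} + b^{2}} + b\right) = \left(-6 + b\right) \left(\sqrt{2 b^{2}} + b\right) = \left(-6 + b\right) \left(\sqrt{2} \sqrt{b^{2}} + b\right) = \left(-6 + b\right) \left(b + \sqrt{2} \sqrt{b^{2}}\right)$)
$t{\left(40 \right)} - D{\left(\frac{1}{53 - 37} \right)} = 4 - \left(\left(\frac{1}{53 - 37}\right)^{2} - \frac{6}{53 - 37} - 6 \sqrt{2} \sqrt{\left(\frac{1}{53 - 37}\right)^{2}} + \frac{\sqrt{2} \sqrt{\left(\frac{1}{53 - 37}\right)^{2}}}{53 - 37}\right) = 4 - \left(\left(\frac{1}{16}\right)^{2} - \frac{6}{16} - 6 \sqrt{2} \sqrt{\left(\frac{1}{16}\right)^{2}} + \frac{\sqrt{2} \sqrt{\left(\frac{1}{16}\right)^{2}}}{16}\right) = 4 - \left(\left(\frac{1}{16}\right)^{2} - \frac{3}{8} - 6 \sqrt{2} \sqrt{\left(\frac{1}{16}\right)^{2}} + \frac{\sqrt{2} \sqrt{\left(\frac{1}{16}\right)^{2}}}{16}\right) = 4 - \left(\frac{1}{256} - \frac{3}{8} - \frac{6 \sqrt{2}}{16} + \frac{\sqrt{2}}{16 \cdot 16}\right) = 4 - \left(\frac{1}{256} - \frac{3}{8} - 6 \sqrt{2} \cdot \frac{1}{16} + \frac{1}{16} \sqrt{2} \cdot \frac{1}{16}\right) = 4 - \left(\frac{1}{256} - \frac{3}{8} - \frac{3 \sqrt{2}}{8} + \frac{\sqrt{2}}{256}\right) = 4 - \left(- \frac{95}{256} - \frac{95 \sqrt{2}}{256}\right) = 4 + \left(\frac{95}{256} + \frac{95 \sqrt{2}}{256}\right) = \frac{1119}{256} + \frac{95 \sqrt{2}}{256}$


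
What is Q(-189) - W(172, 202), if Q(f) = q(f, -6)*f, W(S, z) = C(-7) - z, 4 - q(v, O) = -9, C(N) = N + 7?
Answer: -2255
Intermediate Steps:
C(N) = 7 + N
q(v, O) = 13 (q(v, O) = 4 - 1*(-9) = 4 + 9 = 13)
W(S, z) = -z (W(S, z) = (7 - 7) - z = 0 - z = -z)
Q(f) = 13*f
Q(-189) - W(172, 202) = 13*(-189) - (-1)*202 = -2457 - 1*(-202) = -2457 + 202 = -2255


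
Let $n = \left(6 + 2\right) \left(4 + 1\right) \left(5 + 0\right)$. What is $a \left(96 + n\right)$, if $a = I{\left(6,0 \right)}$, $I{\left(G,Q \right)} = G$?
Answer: $1776$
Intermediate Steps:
$a = 6$
$n = 200$ ($n = 8 \cdot 5 \cdot 5 = 40 \cdot 5 = 200$)
$a \left(96 + n\right) = 6 \left(96 + 200\right) = 6 \cdot 296 = 1776$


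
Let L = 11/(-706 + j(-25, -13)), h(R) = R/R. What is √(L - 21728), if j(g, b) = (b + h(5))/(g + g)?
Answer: I*√13975546537/802 ≈ 147.4*I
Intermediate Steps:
h(R) = 1
j(g, b) = (1 + b)/(2*g) (j(g, b) = (b + 1)/(g + g) = (1 + b)/((2*g)) = (1 + b)*(1/(2*g)) = (1 + b)/(2*g))
L = -25/1604 (L = 11/(-706 + (½)*(1 - 13)/(-25)) = 11/(-706 + (½)*(-1/25)*(-12)) = 11/(-706 + 6/25) = 11/(-17644/25) = 11*(-25/17644) = -25/1604 ≈ -0.015586)
√(L - 21728) = √(-25/1604 - 21728) = √(-34851737/1604) = I*√13975546537/802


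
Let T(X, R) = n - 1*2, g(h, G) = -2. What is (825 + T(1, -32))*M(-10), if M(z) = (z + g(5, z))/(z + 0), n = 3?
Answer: 4956/5 ≈ 991.20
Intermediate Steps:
T(X, R) = 1 (T(X, R) = 3 - 1*2 = 3 - 2 = 1)
M(z) = (-2 + z)/z (M(z) = (z - 2)/(z + 0) = (-2 + z)/z)
(825 + T(1, -32))*M(-10) = (825 + 1)*((-2 - 10)/(-10)) = 826*(-⅒*(-12)) = 826*(6/5) = 4956/5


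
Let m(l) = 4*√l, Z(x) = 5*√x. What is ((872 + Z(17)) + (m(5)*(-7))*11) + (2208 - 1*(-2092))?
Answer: 5172 - 308*√5 + 5*√17 ≈ 4503.9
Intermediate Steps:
((872 + Z(17)) + (m(5)*(-7))*11) + (2208 - 1*(-2092)) = ((872 + 5*√17) + ((4*√5)*(-7))*11) + (2208 - 1*(-2092)) = ((872 + 5*√17) - 28*√5*11) + (2208 + 2092) = ((872 + 5*√17) - 308*√5) + 4300 = (872 - 308*√5 + 5*√17) + 4300 = 5172 - 308*√5 + 5*√17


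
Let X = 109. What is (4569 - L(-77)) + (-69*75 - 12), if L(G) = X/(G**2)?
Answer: -3664231/5929 ≈ -618.02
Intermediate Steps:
L(G) = 109/G**2 (L(G) = 109/(G**2) = 109/G**2)
(4569 - L(-77)) + (-69*75 - 12) = (4569 - 109/(-77)**2) + (-69*75 - 12) = (4569 - 109/5929) + (-5175 - 12) = (4569 - 1*109/5929) - 5187 = (4569 - 109/5929) - 5187 = 27089492/5929 - 5187 = -3664231/5929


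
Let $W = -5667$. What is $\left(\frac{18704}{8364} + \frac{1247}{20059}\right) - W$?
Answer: $\frac{237789475484}{41943369} \approx 5669.3$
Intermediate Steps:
$\left(\frac{18704}{8364} + \frac{1247}{20059}\right) - W = \left(\frac{18704}{8364} + \frac{1247}{20059}\right) - -5667 = \left(18704 \cdot \frac{1}{8364} + 1247 \cdot \frac{1}{20059}\right) + 5667 = \left(\frac{4676}{2091} + \frac{1247}{20059}\right) + 5667 = \frac{96403361}{41943369} + 5667 = \frac{237789475484}{41943369}$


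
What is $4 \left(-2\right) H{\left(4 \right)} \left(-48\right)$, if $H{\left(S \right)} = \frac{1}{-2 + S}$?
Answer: $192$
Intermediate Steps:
$4 \left(-2\right) H{\left(4 \right)} \left(-48\right) = \frac{4 \left(-2\right)}{-2 + 4} \left(-48\right) = - \frac{8}{2} \left(-48\right) = \left(-8\right) \frac{1}{2} \left(-48\right) = \left(-4\right) \left(-48\right) = 192$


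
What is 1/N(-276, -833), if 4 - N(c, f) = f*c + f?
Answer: -1/229071 ≈ -4.3655e-6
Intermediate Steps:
N(c, f) = 4 - f - c*f (N(c, f) = 4 - (f*c + f) = 4 - (c*f + f) = 4 - (f + c*f) = 4 + (-f - c*f) = 4 - f - c*f)
1/N(-276, -833) = 1/(4 - 1*(-833) - 1*(-276)*(-833)) = 1/(4 + 833 - 229908) = 1/(-229071) = -1/229071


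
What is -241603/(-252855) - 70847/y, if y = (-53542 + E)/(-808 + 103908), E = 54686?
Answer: -461733749619917/72316530 ≈ -6.3849e+6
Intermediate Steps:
y = 286/25775 (y = (-53542 + 54686)/(-808 + 103908) = 1144/103100 = 1144*(1/103100) = 286/25775 ≈ 0.011096)
-241603/(-252855) - 70847/y = -241603/(-252855) - 70847/286/25775 = -241603*(-1/252855) - 70847*25775/286 = 241603/252855 - 1826081425/286 = -461733749619917/72316530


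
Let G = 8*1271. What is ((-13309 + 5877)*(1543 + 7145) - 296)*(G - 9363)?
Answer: -51978457160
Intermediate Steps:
G = 10168
((-13309 + 5877)*(1543 + 7145) - 296)*(G - 9363) = ((-13309 + 5877)*(1543 + 7145) - 296)*(10168 - 9363) = (-7432*8688 - 296)*805 = (-64569216 - 296)*805 = -64569512*805 = -51978457160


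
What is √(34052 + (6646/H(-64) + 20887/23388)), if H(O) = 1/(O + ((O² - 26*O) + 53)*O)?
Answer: I*√338170357813462815/11694 ≈ 49728.0*I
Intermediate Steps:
H(O) = 1/(O + O*(53 + O² - 26*O)) (H(O) = 1/(O + (53 + O² - 26*O)*O) = 1/(O + O*(53 + O² - 26*O)))
√(34052 + (6646/H(-64) + 20887/23388)) = √(34052 + (6646/((1/((-64)*(54 + (-64)² - 26*(-64))))) + 20887/23388)) = √(34052 + (6646/((-1/(64*(54 + 4096 + 1664)))) + 20887*(1/23388))) = √(34052 + (6646/((-1/64/5814)) + 20887/23388)) = √(34052 + (6646/((-1/64*1/5814)) + 20887/23388)) = √(34052 + (6646/(-1/372096) + 20887/23388)) = √(34052 + (6646*(-372096) + 20887/23388)) = √(34052 + (-2472950016 + 20887/23388)) = √(34052 - 57837354953321/23388) = √(-57836558545145/23388) = I*√338170357813462815/11694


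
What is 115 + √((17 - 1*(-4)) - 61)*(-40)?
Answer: 115 - 80*I*√10 ≈ 115.0 - 252.98*I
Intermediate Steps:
115 + √((17 - 1*(-4)) - 61)*(-40) = 115 + √((17 + 4) - 61)*(-40) = 115 + √(21 - 61)*(-40) = 115 + √(-40)*(-40) = 115 + (2*I*√10)*(-40) = 115 - 80*I*√10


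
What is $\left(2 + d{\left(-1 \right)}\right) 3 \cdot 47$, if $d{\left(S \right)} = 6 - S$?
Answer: $1269$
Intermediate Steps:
$\left(2 + d{\left(-1 \right)}\right) 3 \cdot 47 = \left(2 + \left(6 - -1\right)\right) 3 \cdot 47 = \left(2 + \left(6 + 1\right)\right) 3 \cdot 47 = \left(2 + 7\right) 3 \cdot 47 = 9 \cdot 3 \cdot 47 = 27 \cdot 47 = 1269$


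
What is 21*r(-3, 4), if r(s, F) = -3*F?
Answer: -252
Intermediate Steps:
21*r(-3, 4) = 21*(-3*4) = 21*(-12) = -252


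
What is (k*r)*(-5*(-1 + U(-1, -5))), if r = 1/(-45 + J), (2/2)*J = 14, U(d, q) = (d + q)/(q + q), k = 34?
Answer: -68/31 ≈ -2.1936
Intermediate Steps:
U(d, q) = (d + q)/(2*q) (U(d, q) = (d + q)/((2*q)) = (d + q)*(1/(2*q)) = (d + q)/(2*q))
J = 14
r = -1/31 (r = 1/(-45 + 14) = 1/(-31) = -1/31 ≈ -0.032258)
(k*r)*(-5*(-1 + U(-1, -5))) = (34*(-1/31))*(-5*(-1 + (½)*(-1 - 5)/(-5))) = -(-170)*(-1 + (½)*(-⅕)*(-6))/31 = -(-170)*(-1 + ⅗)/31 = -(-170)*(-2)/(31*5) = -34/31*2 = -68/31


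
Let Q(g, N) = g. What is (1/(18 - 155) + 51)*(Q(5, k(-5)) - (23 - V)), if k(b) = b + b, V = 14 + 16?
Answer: 83832/137 ≈ 611.91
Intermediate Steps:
V = 30
k(b) = 2*b
(1/(18 - 155) + 51)*(Q(5, k(-5)) - (23 - V)) = (1/(18 - 155) + 51)*(5 - (23 - 1*30)) = (1/(-137) + 51)*(5 - (23 - 30)) = (-1/137 + 51)*(5 - 1*(-7)) = 6986*(5 + 7)/137 = (6986/137)*12 = 83832/137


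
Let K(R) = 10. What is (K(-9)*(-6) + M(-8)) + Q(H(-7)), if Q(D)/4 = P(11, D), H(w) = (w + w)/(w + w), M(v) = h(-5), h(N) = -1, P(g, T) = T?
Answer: -57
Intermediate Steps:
M(v) = -1
H(w) = 1 (H(w) = (2*w)/((2*w)) = (2*w)*(1/(2*w)) = 1)
Q(D) = 4*D
(K(-9)*(-6) + M(-8)) + Q(H(-7)) = (10*(-6) - 1) + 4*1 = (-60 - 1) + 4 = -61 + 4 = -57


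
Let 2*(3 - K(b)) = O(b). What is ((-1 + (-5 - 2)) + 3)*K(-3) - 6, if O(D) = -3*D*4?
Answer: 69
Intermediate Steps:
O(D) = -12*D
K(b) = 3 + 6*b (K(b) = 3 - (-6)*b = 3 + 6*b)
((-1 + (-5 - 2)) + 3)*K(-3) - 6 = ((-1 + (-5 - 2)) + 3)*(3 + 6*(-3)) - 6 = ((-1 - 7) + 3)*(3 - 18) - 6 = (-8 + 3)*(-15) - 6 = -5*(-15) - 6 = 75 - 6 = 69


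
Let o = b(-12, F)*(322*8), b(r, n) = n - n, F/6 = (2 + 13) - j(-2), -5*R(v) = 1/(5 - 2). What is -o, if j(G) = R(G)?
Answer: 0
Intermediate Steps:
R(v) = -1/15 (R(v) = -1/(5*(5 - 2)) = -⅕/3 = -⅕*⅓ = -1/15)
j(G) = -1/15
F = 452/5 (F = 6*((2 + 13) - 1*(-1/15)) = 6*(15 + 1/15) = 6*(226/15) = 452/5 ≈ 90.400)
b(r, n) = 0
o = 0 (o = 0*(322*8) = 0*2576 = 0)
-o = -1*0 = 0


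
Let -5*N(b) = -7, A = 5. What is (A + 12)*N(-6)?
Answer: 119/5 ≈ 23.800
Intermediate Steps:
N(b) = 7/5 (N(b) = -1/5*(-7) = 7/5)
(A + 12)*N(-6) = (5 + 12)*(7/5) = 17*(7/5) = 119/5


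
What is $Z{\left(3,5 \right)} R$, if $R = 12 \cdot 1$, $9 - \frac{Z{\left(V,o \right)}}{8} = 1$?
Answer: $768$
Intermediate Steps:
$Z{\left(V,o \right)} = 64$ ($Z{\left(V,o \right)} = 72 - 8 = 64$)
$R = 12$
$Z{\left(3,5 \right)} R = 64 \cdot 12 = 768$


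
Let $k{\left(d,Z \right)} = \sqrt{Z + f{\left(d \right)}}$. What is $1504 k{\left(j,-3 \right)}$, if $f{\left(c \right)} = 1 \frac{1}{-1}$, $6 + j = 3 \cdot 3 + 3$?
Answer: $3008 i \approx 3008.0 i$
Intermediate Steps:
$j = 6$ ($j = -6 + \left(3 \cdot 3 + 3\right) = -6 + \left(9 + 3\right) = -6 + 12 = 6$)
$f{\left(c \right)} = -1$ ($f{\left(c \right)} = 1 \left(-1\right) = -1$)
$k{\left(d,Z \right)} = \sqrt{-1 + Z}$ ($k{\left(d,Z \right)} = \sqrt{Z - 1} = \sqrt{-1 + Z}$)
$1504 k{\left(j,-3 \right)} = 1504 \sqrt{-1 - 3} = 1504 \sqrt{-4} = 1504 \cdot 2 i = 3008 i$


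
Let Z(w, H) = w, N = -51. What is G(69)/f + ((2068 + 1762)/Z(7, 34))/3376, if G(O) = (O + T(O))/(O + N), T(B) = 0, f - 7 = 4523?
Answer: 13080367/80289720 ≈ 0.16291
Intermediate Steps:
f = 4530 (f = 7 + 4523 = 4530)
G(O) = O/(-51 + O) (G(O) = (O + 0)/(O - 51) = O/(-51 + O))
G(69)/f + ((2068 + 1762)/Z(7, 34))/3376 = (69/(-51 + 69))/4530 + ((2068 + 1762)/7)/3376 = (69/18)*(1/4530) + (3830*(1/7))*(1/3376) = (69*(1/18))*(1/4530) + (3830/7)*(1/3376) = (23/6)*(1/4530) + 1915/11816 = 23/27180 + 1915/11816 = 13080367/80289720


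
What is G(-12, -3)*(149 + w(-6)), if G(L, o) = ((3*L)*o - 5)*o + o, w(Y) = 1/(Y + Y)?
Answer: -46462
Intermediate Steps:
w(Y) = 1/(2*Y)
G(L, o) = o + o*(-5 + 3*L*o) (G(L, o) = (3*L*o - 5)*o + o = (-5 + 3*L*o)*o + o = o*(-5 + 3*L*o) + o = o + o*(-5 + 3*L*o))
G(-12, -3)*(149 + w(-6)) = (-3*(-4 + 3*(-12)*(-3)))*(149 + (1/2)/(-6)) = (-3*(-4 + 108))*(149 + (1/2)*(-1/6)) = (-3*104)*(149 - 1/12) = -312*1787/12 = -46462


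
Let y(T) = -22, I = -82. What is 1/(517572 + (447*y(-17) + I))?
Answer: 1/507656 ≈ 1.9698e-6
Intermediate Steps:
1/(517572 + (447*y(-17) + I)) = 1/(517572 + (447*(-22) - 82)) = 1/(517572 + (-9834 - 82)) = 1/(517572 - 9916) = 1/507656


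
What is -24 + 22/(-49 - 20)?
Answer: -1678/69 ≈ -24.319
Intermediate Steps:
-24 + 22/(-49 - 20) = -24 + 22/(-69) = -24 + 22*(-1/69) = -24 - 22/69 = -1678/69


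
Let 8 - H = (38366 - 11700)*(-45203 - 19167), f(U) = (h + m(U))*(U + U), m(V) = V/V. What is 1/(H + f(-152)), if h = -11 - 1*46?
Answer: 1/1716507452 ≈ 5.8258e-10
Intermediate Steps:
h = -57 (h = -11 - 46 = -57)
m(V) = 1
f(U) = -112*U (f(U) = (-57 + 1)*(U + U) = -112*U)
H = 1716490428 (H = 8 - (38366 - 11700)*(-45203 - 19167) = 8 - 26666*(-64370) = 8 - 1*(-1716490420) = 8 + 1716490420 = 1716490428)
1/(H + f(-152)) = 1/(1716490428 - 112*(-152)) = 1/(1716490428 + 17024) = 1/1716507452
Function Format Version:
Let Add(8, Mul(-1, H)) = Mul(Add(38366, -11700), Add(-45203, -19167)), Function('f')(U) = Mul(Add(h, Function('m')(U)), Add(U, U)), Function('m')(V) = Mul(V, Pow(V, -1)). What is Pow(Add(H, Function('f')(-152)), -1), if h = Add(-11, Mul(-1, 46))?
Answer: Rational(1, 1716507452) ≈ 5.8258e-10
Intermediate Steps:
h = -57 (h = Add(-11, -46) = -57)
Function('m')(V) = 1
Function('f')(U) = Mul(-112, U) (Function('f')(U) = Mul(Add(-57, 1), Add(U, U)) = Mul(-56, Mul(2, U)) = Mul(-112, U))
H = 1716490428 (H = Add(8, Mul(-1, Mul(Add(38366, -11700), Add(-45203, -19167)))) = Add(8, Mul(-1, Mul(26666, -64370))) = Add(8, Mul(-1, -1716490420)) = Add(8, 1716490420) = 1716490428)
Pow(Add(H, Function('f')(-152)), -1) = Pow(Add(1716490428, Mul(-112, -152)), -1) = Pow(Add(1716490428, 17024), -1) = Pow(1716507452, -1) = Rational(1, 1716507452)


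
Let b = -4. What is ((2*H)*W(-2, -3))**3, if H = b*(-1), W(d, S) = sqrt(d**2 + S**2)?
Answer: 6656*sqrt(13) ≈ 23999.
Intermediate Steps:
W(d, S) = sqrt(S**2 + d**2)
H = 4 (H = -4*(-1) = 4)
((2*H)*W(-2, -3))**3 = ((2*4)*sqrt((-3)**2 + (-2)**2))**3 = (8*sqrt(9 + 4))**3 = (8*sqrt(13))**3 = 6656*sqrt(13)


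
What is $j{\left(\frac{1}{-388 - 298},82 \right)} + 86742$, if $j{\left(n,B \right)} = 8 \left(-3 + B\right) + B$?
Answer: $87456$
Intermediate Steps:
$j{\left(n,B \right)} = -24 + 9 B$ ($j{\left(n,B \right)} = \left(-24 + 8 B\right) + B = -24 + 9 B$)
$j{\left(\frac{1}{-388 - 298},82 \right)} + 86742 = \left(-24 + 9 \cdot 82\right) + 86742 = \left(-24 + 738\right) + 86742 = 714 + 86742 = 87456$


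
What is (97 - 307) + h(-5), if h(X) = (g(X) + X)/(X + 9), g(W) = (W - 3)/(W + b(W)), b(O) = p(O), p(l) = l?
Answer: -4221/20 ≈ -211.05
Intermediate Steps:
b(O) = O
g(W) = (-3 + W)/(2*W) (g(W) = (W - 3)/(W + W) = (-3 + W)/((2*W)) = (-3 + W)*(1/(2*W)) = (-3 + W)/(2*W))
h(X) = (X + (-3 + X)/(2*X))/(9 + X) (h(X) = ((-3 + X)/(2*X) + X)/(X + 9) = (X + (-3 + X)/(2*X))/(9 + X))
(97 - 307) + h(-5) = (97 - 307) + (½)*(-3 - 5 + 2*(-5)²)/(-5*(9 - 5)) = -210 + (½)*(-⅕)*(-3 - 5 + 2*25)/4 = -210 + (½)*(-⅕)*(¼)*(-3 - 5 + 50) = -210 + (½)*(-⅕)*(¼)*42 = -210 - 21/20 = -4221/20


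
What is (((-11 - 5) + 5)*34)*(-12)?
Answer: 4488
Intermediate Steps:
(((-11 - 5) + 5)*34)*(-12) = ((-16 + 5)*34)*(-12) = -11*34*(-12) = -374*(-12) = 4488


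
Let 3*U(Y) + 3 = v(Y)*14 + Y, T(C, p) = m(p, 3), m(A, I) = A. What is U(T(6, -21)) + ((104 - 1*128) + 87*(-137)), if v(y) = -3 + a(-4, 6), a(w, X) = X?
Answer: -11937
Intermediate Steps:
v(y) = 3 (v(y) = -3 + 6 = 3)
T(C, p) = p
U(Y) = 13 + Y/3 (U(Y) = -1 + (3*14 + Y)/3 = -1 + (42 + Y)/3 = -1 + (14 + Y/3) = 13 + Y/3)
U(T(6, -21)) + ((104 - 1*128) + 87*(-137)) = (13 + (⅓)*(-21)) + ((104 - 1*128) + 87*(-137)) = (13 - 7) + ((104 - 128) - 11919) = 6 + (-24 - 11919) = 6 - 11943 = -11937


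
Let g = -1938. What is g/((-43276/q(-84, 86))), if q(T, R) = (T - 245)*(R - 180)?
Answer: 14983647/10819 ≈ 1384.9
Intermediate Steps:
q(T, R) = (-245 + T)*(-180 + R)
g/((-43276/q(-84, 86))) = -1938/((-43276/(44100 - 245*86 - 180*(-84) + 86*(-84)))) = -1938/((-43276/(44100 - 21070 + 15120 - 7224))) = -1938/((-43276/30926)) = -1938/((-43276*1/30926)) = -1938/(-21638/15463) = -1938*(-15463/21638) = 14983647/10819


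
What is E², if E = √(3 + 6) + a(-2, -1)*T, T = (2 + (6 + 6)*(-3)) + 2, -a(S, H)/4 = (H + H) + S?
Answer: 259081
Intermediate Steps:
a(S, H) = -8*H - 4*S (a(S, H) = -4*((H + H) + S) = -4*(2*H + S) = -4*(S + 2*H) = -8*H - 4*S)
T = -32 (T = (2 + 12*(-3)) + 2 = (2 - 36) + 2 = -34 + 2 = -32)
E = -509 (E = √(3 + 6) + (-8*(-1) - 4*(-2))*(-32) = √9 + (8 + 8)*(-32) = 3 + 16*(-32) = 3 - 512 = -509)
E² = (-509)² = 259081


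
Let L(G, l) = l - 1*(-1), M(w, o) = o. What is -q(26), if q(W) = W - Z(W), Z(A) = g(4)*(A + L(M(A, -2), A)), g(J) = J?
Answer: 186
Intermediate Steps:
L(G, l) = 1 + l (L(G, l) = l + 1 = 1 + l)
Z(A) = 4 + 8*A (Z(A) = 4*(A + (1 + A)) = 4*(1 + 2*A) = 4 + 8*A)
q(W) = -4 - 7*W (q(W) = W - (4 + 8*W) = W + (-4 - 8*W) = -4 - 7*W)
-q(26) = -(-4 - 7*26) = -(-4 - 182) = -1*(-186) = 186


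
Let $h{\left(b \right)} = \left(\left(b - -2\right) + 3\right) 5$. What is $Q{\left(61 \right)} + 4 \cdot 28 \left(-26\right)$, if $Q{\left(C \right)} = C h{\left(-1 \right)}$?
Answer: $-1692$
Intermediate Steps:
$h{\left(b \right)} = 25 + 5 b$ ($h{\left(b \right)} = \left(\left(b + 2\right) + 3\right) 5 = \left(\left(2 + b\right) + 3\right) 5 = \left(5 + b\right) 5 = 25 + 5 b$)
$Q{\left(C \right)} = 20 C$ ($Q{\left(C \right)} = C \left(25 + 5 \left(-1\right)\right) = C \left(25 - 5\right) = C 20 = 20 C$)
$Q{\left(61 \right)} + 4 \cdot 28 \left(-26\right) = 20 \cdot 61 + 4 \cdot 28 \left(-26\right) = 1220 + 112 \left(-26\right) = 1220 - 2912 = -1692$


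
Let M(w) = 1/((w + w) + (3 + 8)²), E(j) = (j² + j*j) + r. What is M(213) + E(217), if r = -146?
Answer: 51435505/547 ≈ 94032.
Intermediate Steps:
E(j) = -146 + 2*j² (E(j) = (j² + j*j) - 146 = (j² + j²) - 146 = 2*j² - 146 = -146 + 2*j²)
M(w) = 1/(121 + 2*w) (M(w) = 1/(2*w + 11²) = 1/(2*w + 121) = 1/(121 + 2*w))
M(213) + E(217) = 1/(121 + 2*213) + (-146 + 2*217²) = 1/(121 + 426) + (-146 + 2*47089) = 1/547 + (-146 + 94178) = 1/547 + 94032 = 51435505/547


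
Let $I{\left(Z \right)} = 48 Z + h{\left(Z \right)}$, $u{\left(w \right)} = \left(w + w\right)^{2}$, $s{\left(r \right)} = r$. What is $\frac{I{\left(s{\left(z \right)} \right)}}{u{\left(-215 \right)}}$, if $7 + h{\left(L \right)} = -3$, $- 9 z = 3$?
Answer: $- \frac{13}{92450} \approx -0.00014062$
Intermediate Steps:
$z = - \frac{1}{3}$ ($z = \left(- \frac{1}{9}\right) 3 = - \frac{1}{3} \approx -0.33333$)
$h{\left(L \right)} = -10$ ($h{\left(L \right)} = -7 - 3 = -10$)
$u{\left(w \right)} = 4 w^{2}$ ($u{\left(w \right)} = \left(2 w\right)^{2} = 4 w^{2}$)
$I{\left(Z \right)} = -10 + 48 Z$ ($I{\left(Z \right)} = 48 Z - 10 = -10 + 48 Z$)
$\frac{I{\left(s{\left(z \right)} \right)}}{u{\left(-215 \right)}} = \frac{-10 + 48 \left(- \frac{1}{3}\right)}{4 \left(-215\right)^{2}} = \frac{-10 - 16}{4 \cdot 46225} = - \frac{26}{184900} = \left(-26\right) \frac{1}{184900} = - \frac{13}{92450}$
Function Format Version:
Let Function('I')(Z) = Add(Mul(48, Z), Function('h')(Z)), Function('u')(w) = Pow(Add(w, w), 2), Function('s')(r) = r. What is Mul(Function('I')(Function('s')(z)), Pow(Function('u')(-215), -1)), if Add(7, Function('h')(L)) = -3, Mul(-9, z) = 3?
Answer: Rational(-13, 92450) ≈ -0.00014062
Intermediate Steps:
z = Rational(-1, 3) (z = Mul(Rational(-1, 9), 3) = Rational(-1, 3) ≈ -0.33333)
Function('h')(L) = -10 (Function('h')(L) = Add(-7, -3) = -10)
Function('u')(w) = Mul(4, Pow(w, 2)) (Function('u')(w) = Pow(Mul(2, w), 2) = Mul(4, Pow(w, 2)))
Function('I')(Z) = Add(-10, Mul(48, Z)) (Function('I')(Z) = Add(Mul(48, Z), -10) = Add(-10, Mul(48, Z)))
Mul(Function('I')(Function('s')(z)), Pow(Function('u')(-215), -1)) = Mul(Add(-10, Mul(48, Rational(-1, 3))), Pow(Mul(4, Pow(-215, 2)), -1)) = Mul(Add(-10, -16), Pow(Mul(4, 46225), -1)) = Mul(-26, Pow(184900, -1)) = Mul(-26, Rational(1, 184900)) = Rational(-13, 92450)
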